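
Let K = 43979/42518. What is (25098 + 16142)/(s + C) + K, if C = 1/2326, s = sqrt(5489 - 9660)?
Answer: 996520108019183/959472293574046 - 223119782240*I*sqrt(4171)/22566261197 ≈ 1.0386 - 638.56*I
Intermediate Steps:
s = I*sqrt(4171) (s = sqrt(-4171) = I*sqrt(4171) ≈ 64.583*I)
C = 1/2326 ≈ 0.00042992
K = 43979/42518 (K = 43979*(1/42518) = 43979/42518 ≈ 1.0344)
(25098 + 16142)/(s + C) + K = (25098 + 16142)/(I*sqrt(4171) + 1/2326) + 43979/42518 = 41240/(1/2326 + I*sqrt(4171)) + 43979/42518 = 43979/42518 + 41240/(1/2326 + I*sqrt(4171))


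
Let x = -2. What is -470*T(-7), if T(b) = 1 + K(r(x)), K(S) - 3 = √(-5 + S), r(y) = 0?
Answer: -1880 - 470*I*√5 ≈ -1880.0 - 1051.0*I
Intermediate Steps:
K(S) = 3 + √(-5 + S)
T(b) = 4 + I*√5 (T(b) = 1 + (3 + √(-5 + 0)) = 1 + (3 + √(-5)) = 1 + (3 + I*√5) = 4 + I*√5)
-470*T(-7) = -470*(4 + I*√5) = -1880 - 470*I*√5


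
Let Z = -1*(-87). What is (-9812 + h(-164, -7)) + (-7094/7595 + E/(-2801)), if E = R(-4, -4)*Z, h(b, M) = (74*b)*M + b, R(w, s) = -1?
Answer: 1594989849191/21273595 ≈ 74975.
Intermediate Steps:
Z = 87
h(b, M) = b + 74*M*b (h(b, M) = 74*M*b + b = b + 74*M*b)
E = -87 (E = -1*87 = -87)
(-9812 + h(-164, -7)) + (-7094/7595 + E/(-2801)) = (-9812 - 164*(1 + 74*(-7))) + (-7094/7595 - 87/(-2801)) = (-9812 - 164*(1 - 518)) + (-7094*1/7595 - 87*(-1/2801)) = (-9812 - 164*(-517)) + (-7094/7595 + 87/2801) = (-9812 + 84788) - 19209529/21273595 = 74976 - 19209529/21273595 = 1594989849191/21273595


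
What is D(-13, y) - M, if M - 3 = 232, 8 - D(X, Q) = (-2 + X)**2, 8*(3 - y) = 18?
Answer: -452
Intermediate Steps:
y = 3/4 (y = 3 - 1/8*18 = 3 - 9/4 = 3/4 ≈ 0.75000)
D(X, Q) = 8 - (-2 + X)**2
M = 235 (M = 3 + 232 = 235)
D(-13, y) - M = (8 - (-2 - 13)**2) - 1*235 = (8 - 1*(-15)**2) - 235 = (8 - 1*225) - 235 = (8 - 225) - 235 = -217 - 235 = -452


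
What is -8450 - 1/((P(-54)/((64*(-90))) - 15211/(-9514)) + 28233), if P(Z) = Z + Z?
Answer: -181589927099070/21489932111 ≈ -8450.0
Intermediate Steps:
P(Z) = 2*Z
-8450 - 1/((P(-54)/((64*(-90))) - 15211/(-9514)) + 28233) = -8450 - 1/(((2*(-54))/((64*(-90))) - 15211/(-9514)) + 28233) = -8450 - 1/((-108/(-5760) - 15211*(-1/9514)) + 28233) = -8450 - 1/((-108*(-1/5760) + 15211/9514) + 28233) = -8450 - 1/((3/160 + 15211/9514) + 28233) = -8450 - 1/(1231151/761120 + 28233) = -8450 - 1/21489932111/761120 = -8450 - 1*761120/21489932111 = -8450 - 761120/21489932111 = -181589927099070/21489932111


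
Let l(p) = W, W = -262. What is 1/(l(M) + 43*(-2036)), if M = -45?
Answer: -1/87810 ≈ -1.1388e-5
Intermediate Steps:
l(p) = -262
1/(l(M) + 43*(-2036)) = 1/(-262 + 43*(-2036)) = 1/(-262 - 87548) = 1/(-87810) = -1/87810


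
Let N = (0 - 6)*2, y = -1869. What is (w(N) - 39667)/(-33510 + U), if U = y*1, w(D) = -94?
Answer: 39761/35379 ≈ 1.1239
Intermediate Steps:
N = -12 (N = -6*2 = -12)
U = -1869 (U = -1869*1 = -1869)
(w(N) - 39667)/(-33510 + U) = (-94 - 39667)/(-33510 - 1869) = -39761/(-35379) = -39761*(-1/35379) = 39761/35379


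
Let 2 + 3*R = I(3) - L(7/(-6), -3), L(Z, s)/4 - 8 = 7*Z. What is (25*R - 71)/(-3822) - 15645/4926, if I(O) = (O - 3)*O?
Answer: -44543033/14120379 ≈ -3.1545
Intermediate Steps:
L(Z, s) = 32 + 28*Z (L(Z, s) = 32 + 4*(7*Z) = 32 + 28*Z)
I(O) = O*(-3 + O) (I(O) = (-3 + O)*O = O*(-3 + O))
R = -4/9 (R = -⅔ + (3*(-3 + 3) - (32 + 28*(7/(-6))))/3 = -⅔ + (3*0 - (32 + 28*(7*(-⅙))))/3 = -⅔ + (0 - (32 + 28*(-7/6)))/3 = -⅔ + (0 - (32 - 98/3))/3 = -⅔ + (0 - 1*(-⅔))/3 = -⅔ + (0 + ⅔)/3 = -⅔ + (⅓)*(⅔) = -⅔ + 2/9 = -4/9 ≈ -0.44444)
(25*R - 71)/(-3822) - 15645/4926 = (25*(-4/9) - 71)/(-3822) - 15645/4926 = (-100/9 - 71)*(-1/3822) - 15645*1/4926 = -739/9*(-1/3822) - 5215/1642 = 739/34398 - 5215/1642 = -44543033/14120379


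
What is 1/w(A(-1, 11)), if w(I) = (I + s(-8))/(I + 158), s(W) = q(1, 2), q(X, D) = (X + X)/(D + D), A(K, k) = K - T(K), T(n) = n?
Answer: 316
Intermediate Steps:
A(K, k) = 0 (A(K, k) = K - K = 0)
q(X, D) = X/D (q(X, D) = (2*X)/((2*D)) = (2*X)*(1/(2*D)) = X/D)
s(W) = 1/2
w(I) = (1/2 + I)/(158 + I) (w(I) = (I + 1/2)/(I + 158) = (1/2 + I)/(158 + I))
1/w(A(-1, 11)) = 1/((1/2 + 0)/(158 + 0)) = 1/((1/2)/158) = 1/((1/158)*(1/2)) = 1/(1/316) = 316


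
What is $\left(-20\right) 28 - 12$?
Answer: $-572$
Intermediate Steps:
$\left(-20\right) 28 - 12 = -560 - 12 = -572$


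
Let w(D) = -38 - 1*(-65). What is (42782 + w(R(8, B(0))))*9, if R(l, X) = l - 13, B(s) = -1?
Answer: 385281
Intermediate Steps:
R(l, X) = -13 + l
w(D) = 27 (w(D) = -38 + 65 = 27)
(42782 + w(R(8, B(0))))*9 = (42782 + 27)*9 = 42809*9 = 385281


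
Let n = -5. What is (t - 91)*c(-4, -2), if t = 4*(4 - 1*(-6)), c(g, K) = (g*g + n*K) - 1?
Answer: -1275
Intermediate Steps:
c(g, K) = -1 + g**2 - 5*K (c(g, K) = (g*g - 5*K) - 1 = (g**2 - 5*K) - 1 = -1 + g**2 - 5*K)
t = 40 (t = 4*(4 + 6) = 4*10 = 40)
(t - 91)*c(-4, -2) = (40 - 91)*(-1 + (-4)**2 - 5*(-2)) = -51*(-1 + 16 + 10) = -51*25 = -1275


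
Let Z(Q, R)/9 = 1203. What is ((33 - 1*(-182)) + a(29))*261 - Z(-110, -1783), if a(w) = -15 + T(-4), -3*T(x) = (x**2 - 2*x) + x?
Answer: 39633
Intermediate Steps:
T(x) = -x**2/3 + x/3 (T(x) = -((x**2 - 2*x) + x)/3 = -(x**2 - x)/3 = -x**2/3 + x/3)
Z(Q, R) = 10827 (Z(Q, R) = 9*1203 = 10827)
a(w) = -65/3 (a(w) = -15 + (1/3)*(-4)*(1 - 1*(-4)) = -15 + (1/3)*(-4)*(1 + 4) = -15 + (1/3)*(-4)*5 = -15 - 20/3 = -65/3)
((33 - 1*(-182)) + a(29))*261 - Z(-110, -1783) = ((33 - 1*(-182)) - 65/3)*261 - 1*10827 = ((33 + 182) - 65/3)*261 - 10827 = (215 - 65/3)*261 - 10827 = (580/3)*261 - 10827 = 50460 - 10827 = 39633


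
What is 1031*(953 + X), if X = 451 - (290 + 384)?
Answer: 752630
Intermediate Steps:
X = -223 (X = 451 - 1*674 = 451 - 674 = -223)
1031*(953 + X) = 1031*(953 - 223) = 1031*730 = 752630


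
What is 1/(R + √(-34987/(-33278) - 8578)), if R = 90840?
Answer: 3022973520/274607199980497 - I*√9498329788766/274607199980497 ≈ 1.1008e-5 - 1.1223e-8*I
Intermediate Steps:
1/(R + √(-34987/(-33278) - 8578)) = 1/(90840 + √(-34987/(-33278) - 8578)) = 1/(90840 + √(-34987*(-1/33278) - 8578)) = 1/(90840 + √(34987/33278 - 8578)) = 1/(90840 + √(-285423697/33278)) = 1/(90840 + I*√9498329788766/33278)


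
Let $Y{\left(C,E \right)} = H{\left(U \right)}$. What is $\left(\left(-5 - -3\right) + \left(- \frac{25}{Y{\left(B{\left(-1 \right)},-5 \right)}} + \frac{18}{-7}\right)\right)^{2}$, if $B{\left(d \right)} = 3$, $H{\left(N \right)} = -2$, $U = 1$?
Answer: $\frac{12321}{196} \approx 62.862$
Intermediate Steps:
$Y{\left(C,E \right)} = -2$
$\left(\left(-5 - -3\right) + \left(- \frac{25}{Y{\left(B{\left(-1 \right)},-5 \right)}} + \frac{18}{-7}\right)\right)^{2} = \left(\left(-5 - -3\right) + \left(- \frac{25}{-2} + \frac{18}{-7}\right)\right)^{2} = \left(\left(-5 + 3\right) + \left(\left(-25\right) \left(- \frac{1}{2}\right) + 18 \left(- \frac{1}{7}\right)\right)\right)^{2} = \left(-2 + \left(\frac{25}{2} - \frac{18}{7}\right)\right)^{2} = \left(-2 + \frac{139}{14}\right)^{2} = \left(\frac{111}{14}\right)^{2} = \frac{12321}{196}$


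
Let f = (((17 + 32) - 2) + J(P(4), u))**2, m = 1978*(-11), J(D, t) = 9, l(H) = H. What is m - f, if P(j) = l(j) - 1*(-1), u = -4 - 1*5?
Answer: -24894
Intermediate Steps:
u = -9 (u = -4 - 5 = -9)
P(j) = 1 + j (P(j) = j - 1*(-1) = j + 1 = 1 + j)
m = -21758
f = 3136 (f = (((17 + 32) - 2) + 9)**2 = ((49 - 2) + 9)**2 = (47 + 9)**2 = 56**2 = 3136)
m - f = -21758 - 1*3136 = -21758 - 3136 = -24894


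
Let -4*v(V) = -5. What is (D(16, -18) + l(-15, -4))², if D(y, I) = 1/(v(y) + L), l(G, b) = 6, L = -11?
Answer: 52900/1521 ≈ 34.780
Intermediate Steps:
v(V) = 5/4 (v(V) = -¼*(-5) = 5/4)
D(y, I) = -4/39 (D(y, I) = 1/(5/4 - 11) = 1/(-39/4) = -4/39)
(D(16, -18) + l(-15, -4))² = (-4/39 + 6)² = (230/39)² = 52900/1521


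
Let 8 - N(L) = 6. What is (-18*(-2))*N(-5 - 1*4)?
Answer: 72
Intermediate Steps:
N(L) = 2 (N(L) = 8 - 1*6 = 8 - 6 = 2)
(-18*(-2))*N(-5 - 1*4) = -18*(-2)*2 = 36*2 = 72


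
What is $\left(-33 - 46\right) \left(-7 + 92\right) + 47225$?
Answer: $40510$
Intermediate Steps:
$\left(-33 - 46\right) \left(-7 + 92\right) + 47225 = \left(-79\right) 85 + 47225 = -6715 + 47225 = 40510$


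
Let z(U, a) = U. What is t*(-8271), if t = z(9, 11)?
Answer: -74439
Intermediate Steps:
t = 9
t*(-8271) = 9*(-8271) = -74439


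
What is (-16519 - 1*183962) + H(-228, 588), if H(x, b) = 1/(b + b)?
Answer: -235765655/1176 ≈ -2.0048e+5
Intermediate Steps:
H(x, b) = 1/(2*b)
(-16519 - 1*183962) + H(-228, 588) = (-16519 - 1*183962) + (1/2)/588 = (-16519 - 183962) + (1/2)*(1/588) = -200481 + 1/1176 = -235765655/1176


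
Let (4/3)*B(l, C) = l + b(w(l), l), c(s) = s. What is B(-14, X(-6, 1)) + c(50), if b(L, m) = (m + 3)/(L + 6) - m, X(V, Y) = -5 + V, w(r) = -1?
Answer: 967/20 ≈ 48.350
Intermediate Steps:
b(L, m) = -m + (3 + m)/(6 + L) (b(L, m) = (3 + m)/(6 + L) - m = -m + (3 + m)/(6 + L))
B(l, C) = 9/20 + 3*l/20 (B(l, C) = 3*(l + (3 - 5*l - 1*(-1)*l)/(6 - 1))/4 = 3*(l + (3 - 5*l + l)/5)/4 = 3*(l + (3 - 4*l)/5)/4 = 3*(l + (3/5 - 4*l/5))/4 = 3*(3/5 + l/5)/4 = 9/20 + 3*l/20)
B(-14, X(-6, 1)) + c(50) = (9/20 + (3/20)*(-14)) + 50 = (9/20 - 21/10) + 50 = -33/20 + 50 = 967/20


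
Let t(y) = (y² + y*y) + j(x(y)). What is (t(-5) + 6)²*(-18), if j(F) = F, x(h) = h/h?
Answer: -58482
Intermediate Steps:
x(h) = 1
t(y) = 1 + 2*y² (t(y) = (y² + y*y) + 1 = (y² + y²) + 1 = 2*y² + 1 = 1 + 2*y²)
(t(-5) + 6)²*(-18) = ((1 + 2*(-5)²) + 6)²*(-18) = ((1 + 2*25) + 6)²*(-18) = ((1 + 50) + 6)²*(-18) = (51 + 6)²*(-18) = 57²*(-18) = 3249*(-18) = -58482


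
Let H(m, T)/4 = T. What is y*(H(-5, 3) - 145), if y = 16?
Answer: -2128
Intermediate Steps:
H(m, T) = 4*T
y*(H(-5, 3) - 145) = 16*(4*3 - 145) = 16*(12 - 145) = 16*(-133) = -2128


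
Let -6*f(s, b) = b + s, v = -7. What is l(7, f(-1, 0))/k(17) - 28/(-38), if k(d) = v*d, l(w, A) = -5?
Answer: 1761/2261 ≈ 0.77886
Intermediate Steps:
f(s, b) = -b/6 - s/6 (f(s, b) = -(b + s)/6 = -b/6 - s/6)
k(d) = -7*d
l(7, f(-1, 0))/k(17) - 28/(-38) = -5/((-7*17)) - 28/(-38) = -5/(-119) - 28*(-1/38) = -5*(-1/119) + 14/19 = 5/119 + 14/19 = 1761/2261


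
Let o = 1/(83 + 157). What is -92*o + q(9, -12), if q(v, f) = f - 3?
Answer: -923/60 ≈ -15.383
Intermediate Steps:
q(v, f) = -3 + f
o = 1/240 ≈ 0.0041667
-92*o + q(9, -12) = -92*1/240 + (-3 - 12) = -23/60 - 15 = -923/60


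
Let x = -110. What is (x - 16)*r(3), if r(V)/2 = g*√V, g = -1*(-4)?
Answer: -1008*√3 ≈ -1745.9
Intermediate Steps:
g = 4
r(V) = 8*√V (r(V) = 2*(4*√V) = 8*√V)
(x - 16)*r(3) = (-110 - 16)*(8*√3) = -1008*√3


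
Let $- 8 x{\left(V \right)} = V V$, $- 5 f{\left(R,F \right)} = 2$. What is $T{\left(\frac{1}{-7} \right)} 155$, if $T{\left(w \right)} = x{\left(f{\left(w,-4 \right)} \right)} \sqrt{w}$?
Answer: $- \frac{31 i \sqrt{7}}{70} \approx - 1.1717 i$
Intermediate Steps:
$f{\left(R,F \right)} = - \frac{2}{5}$ ($f{\left(R,F \right)} = \left(- \frac{1}{5}\right) 2 = - \frac{2}{5}$)
$x{\left(V \right)} = - \frac{V^{2}}{8}$ ($x{\left(V \right)} = - \frac{V V}{8} = - \frac{V^{2}}{8}$)
$T{\left(w \right)} = - \frac{\sqrt{w}}{50}$ ($T{\left(w \right)} = - \frac{\left(- \frac{2}{5}\right)^{2}}{8} \sqrt{w} = \left(- \frac{1}{8}\right) \frac{4}{25} \sqrt{w} = - \frac{\sqrt{w}}{50}$)
$T{\left(\frac{1}{-7} \right)} 155 = - \frac{\sqrt{\frac{1}{-7}}}{50} \cdot 155 = - \frac{\sqrt{- \frac{1}{7}}}{50} \cdot 155 = - \frac{\frac{1}{7} i \sqrt{7}}{50} \cdot 155 = - \frac{i \sqrt{7}}{350} \cdot 155 = - \frac{31 i \sqrt{7}}{70}$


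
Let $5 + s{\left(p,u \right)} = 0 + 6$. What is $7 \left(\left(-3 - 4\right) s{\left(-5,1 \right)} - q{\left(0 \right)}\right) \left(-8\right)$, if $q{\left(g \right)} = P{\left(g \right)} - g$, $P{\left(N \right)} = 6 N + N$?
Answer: $392$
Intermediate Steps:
$P{\left(N \right)} = 7 N$
$q{\left(g \right)} = 6 g$ ($q{\left(g \right)} = 7 g - g = 6 g$)
$s{\left(p,u \right)} = 1$ ($s{\left(p,u \right)} = -5 + \left(0 + 6\right) = -5 + 6 = 1$)
$7 \left(\left(-3 - 4\right) s{\left(-5,1 \right)} - q{\left(0 \right)}\right) \left(-8\right) = 7 \left(\left(-3 - 4\right) 1 - 6 \cdot 0\right) \left(-8\right) = 7 \left(\left(-7\right) 1 - 0\right) \left(-8\right) = 7 \left(-7 + 0\right) \left(-8\right) = 7 \left(-7\right) \left(-8\right) = \left(-49\right) \left(-8\right) = 392$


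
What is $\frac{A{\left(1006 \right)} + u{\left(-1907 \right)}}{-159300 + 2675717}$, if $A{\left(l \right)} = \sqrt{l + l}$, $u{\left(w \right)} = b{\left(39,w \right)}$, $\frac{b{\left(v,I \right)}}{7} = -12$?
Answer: $- \frac{84}{2516417} + \frac{2 \sqrt{503}}{2516417} \approx -1.5556 \cdot 10^{-5}$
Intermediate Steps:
$b{\left(v,I \right)} = -84$ ($b{\left(v,I \right)} = 7 \left(-12\right) = -84$)
$u{\left(w \right)} = -84$
$A{\left(l \right)} = \sqrt{2} \sqrt{l}$ ($A{\left(l \right)} = \sqrt{2 l} = \sqrt{2} \sqrt{l}$)
$\frac{A{\left(1006 \right)} + u{\left(-1907 \right)}}{-159300 + 2675717} = \frac{\sqrt{2} \sqrt{1006} - 84}{-159300 + 2675717} = \frac{2 \sqrt{503} - 84}{2516417} = \left(-84 + 2 \sqrt{503}\right) \frac{1}{2516417} = - \frac{84}{2516417} + \frac{2 \sqrt{503}}{2516417}$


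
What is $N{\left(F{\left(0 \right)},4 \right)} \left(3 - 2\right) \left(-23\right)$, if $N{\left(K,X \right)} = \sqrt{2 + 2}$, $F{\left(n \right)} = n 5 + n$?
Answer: $-46$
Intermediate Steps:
$F{\left(n \right)} = 6 n$ ($F{\left(n \right)} = 5 n + n = 6 n$)
$N{\left(K,X \right)} = 2$ ($N{\left(K,X \right)} = \sqrt{4} = 2$)
$N{\left(F{\left(0 \right)},4 \right)} \left(3 - 2\right) \left(-23\right) = 2 \left(3 - 2\right) \left(-23\right) = 2 \cdot 1 \left(-23\right) = 2 \left(-23\right) = -46$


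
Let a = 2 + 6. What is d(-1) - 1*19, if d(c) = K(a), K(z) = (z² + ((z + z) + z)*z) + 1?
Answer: 238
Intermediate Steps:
a = 8
K(z) = 1 + 4*z² (K(z) = (z² + (2*z + z)*z) + 1 = (z² + (3*z)*z) + 1 = (z² + 3*z²) + 1 = 4*z² + 1 = 1 + 4*z²)
d(c) = 257 (d(c) = 1 + 4*8² = 1 + 4*64 = 1 + 256 = 257)
d(-1) - 1*19 = 257 - 1*19 = 257 - 19 = 238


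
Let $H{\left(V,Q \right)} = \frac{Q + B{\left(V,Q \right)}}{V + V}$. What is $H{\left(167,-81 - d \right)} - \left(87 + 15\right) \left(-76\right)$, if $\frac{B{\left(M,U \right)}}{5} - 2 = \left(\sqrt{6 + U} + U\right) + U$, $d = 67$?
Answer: $\frac{1293775}{167} + \frac{5 i \sqrt{142}}{334} \approx 7747.2 + 0.17839 i$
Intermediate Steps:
$B{\left(M,U \right)} = 10 + 5 \sqrt{6 + U} + 10 U$ ($B{\left(M,U \right)} = 10 + 5 \left(\left(\sqrt{6 + U} + U\right) + U\right) = 10 + 5 \left(\left(U + \sqrt{6 + U}\right) + U\right) = 10 + 5 \left(\sqrt{6 + U} + 2 U\right) = 10 + \left(5 \sqrt{6 + U} + 10 U\right) = 10 + 5 \sqrt{6 + U} + 10 U$)
$H{\left(V,Q \right)} = \frac{10 + 5 \sqrt{6 + Q} + 11 Q}{2 V}$ ($H{\left(V,Q \right)} = \frac{Q + \left(10 + 5 \sqrt{6 + Q} + 10 Q\right)}{V + V} = \frac{10 + 5 \sqrt{6 + Q} + 11 Q}{2 V}$)
$H{\left(167,-81 - d \right)} - \left(87 + 15\right) \left(-76\right) = \frac{10 + 5 \sqrt{6 - 148} + 11 \left(-81 - 67\right)}{2 \cdot 167} - \left(87 + 15\right) \left(-76\right) = \frac{1}{2} \cdot \frac{1}{167} \left(10 + 5 \sqrt{6 - 148} + 11 \left(-81 - 67\right)\right) - 102 \left(-76\right) = \frac{1}{2} \cdot \frac{1}{167} \left(10 + 5 \sqrt{6 - 148} + 11 \left(-148\right)\right) - -7752 = \frac{1}{2} \cdot \frac{1}{167} \left(10 + 5 \sqrt{-142} - 1628\right) + 7752 = \frac{1}{2} \cdot \frac{1}{167} \left(10 + 5 i \sqrt{142} - 1628\right) + 7752 = \frac{1}{2} \cdot \frac{1}{167} \left(-1618 + 5 i \sqrt{142}\right) + 7752 = \left(- \frac{809}{167} + \frac{5 i \sqrt{142}}{334}\right) + 7752 = \frac{1293775}{167} + \frac{5 i \sqrt{142}}{334}$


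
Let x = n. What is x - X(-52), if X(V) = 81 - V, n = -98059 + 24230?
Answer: -73962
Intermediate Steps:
n = -73829
x = -73829
x - X(-52) = -73829 - (81 - 1*(-52)) = -73829 - (81 + 52) = -73829 - 1*133 = -73829 - 133 = -73962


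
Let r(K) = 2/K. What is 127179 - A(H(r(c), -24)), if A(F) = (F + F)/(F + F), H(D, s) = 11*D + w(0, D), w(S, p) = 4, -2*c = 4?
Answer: 127178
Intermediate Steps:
c = -2 (c = -½*4 = -2)
H(D, s) = 4 + 11*D (H(D, s) = 11*D + 4 = 4 + 11*D)
A(F) = 1 (A(F) = (2*F)/((2*F)) = (2*F)*(1/(2*F)) = 1)
127179 - A(H(r(c), -24)) = 127179 - 1*1 = 127179 - 1 = 127178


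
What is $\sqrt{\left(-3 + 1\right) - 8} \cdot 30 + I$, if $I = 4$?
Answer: $4 + 30 i \sqrt{10} \approx 4.0 + 94.868 i$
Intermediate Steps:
$\sqrt{\left(-3 + 1\right) - 8} \cdot 30 + I = \sqrt{\left(-3 + 1\right) - 8} \cdot 30 + 4 = \sqrt{-2 - 8} \cdot 30 + 4 = \sqrt{-10} \cdot 30 + 4 = i \sqrt{10} \cdot 30 + 4 = 30 i \sqrt{10} + 4 = 4 + 30 i \sqrt{10}$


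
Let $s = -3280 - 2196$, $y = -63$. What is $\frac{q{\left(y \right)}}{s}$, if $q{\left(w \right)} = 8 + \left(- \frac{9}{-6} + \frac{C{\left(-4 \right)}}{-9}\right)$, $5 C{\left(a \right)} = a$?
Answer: $- \frac{863}{492840} \approx -0.0017511$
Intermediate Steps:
$C{\left(a \right)} = \frac{a}{5}$
$q{\left(w \right)} = \frac{863}{90}$ ($q{\left(w \right)} = 8 + \left(- \frac{9}{-6} + \frac{\frac{1}{5} \left(-4\right)}{-9}\right) = 8 - - \frac{143}{90} = 8 + \left(\frac{3}{2} + \frac{4}{45}\right) = 8 + \frac{143}{90} = \frac{863}{90}$)
$s = -5476$ ($s = -3280 - 2196 = -5476$)
$\frac{q{\left(y \right)}}{s} = \frac{863}{90 \left(-5476\right)} = \frac{863}{90} \left(- \frac{1}{5476}\right) = - \frac{863}{492840}$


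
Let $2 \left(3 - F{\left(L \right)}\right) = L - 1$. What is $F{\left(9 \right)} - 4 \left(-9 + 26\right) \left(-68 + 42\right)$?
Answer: $1767$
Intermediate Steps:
$F{\left(L \right)} = \frac{7}{2} - \frac{L}{2}$ ($F{\left(L \right)} = 3 - \frac{L - 1}{2} = 3 - \frac{-1 + L}{2} = 3 - \left(- \frac{1}{2} + \frac{L}{2}\right) = \frac{7}{2} - \frac{L}{2}$)
$F{\left(9 \right)} - 4 \left(-9 + 26\right) \left(-68 + 42\right) = \left(\frac{7}{2} - \frac{9}{2}\right) - 4 \left(-9 + 26\right) \left(-68 + 42\right) = \left(\frac{7}{2} - \frac{9}{2}\right) - 4 \cdot 17 \left(-26\right) = -1 - -1768 = -1 + 1768 = 1767$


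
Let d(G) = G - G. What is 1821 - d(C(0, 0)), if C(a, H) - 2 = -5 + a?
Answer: 1821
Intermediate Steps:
C(a, H) = -3 + a (C(a, H) = 2 + (-5 + a) = -3 + a)
d(G) = 0
1821 - d(C(0, 0)) = 1821 - 1*0 = 1821 + 0 = 1821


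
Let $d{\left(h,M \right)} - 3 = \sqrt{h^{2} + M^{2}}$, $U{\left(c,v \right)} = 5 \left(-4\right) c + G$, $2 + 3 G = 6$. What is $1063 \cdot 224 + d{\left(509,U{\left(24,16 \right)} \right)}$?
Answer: $238115 + \frac{5 \sqrt{175753}}{3} \approx 2.3881 \cdot 10^{5}$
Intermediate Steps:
$G = \frac{4}{3}$ ($G = - \frac{2}{3} + \frac{1}{3} \cdot 6 = - \frac{2}{3} + 2 = \frac{4}{3} \approx 1.3333$)
$U{\left(c,v \right)} = \frac{4}{3} - 20 c$ ($U{\left(c,v \right)} = 5 \left(-4\right) c + \frac{4}{3} = - 20 c + \frac{4}{3} = \frac{4}{3} - 20 c$)
$d{\left(h,M \right)} = 3 + \sqrt{M^{2} + h^{2}}$ ($d{\left(h,M \right)} = 3 + \sqrt{h^{2} + M^{2}} = 3 + \sqrt{M^{2} + h^{2}}$)
$1063 \cdot 224 + d{\left(509,U{\left(24,16 \right)} \right)} = 1063 \cdot 224 + \left(3 + \sqrt{\left(\frac{4}{3} - 480\right)^{2} + 509^{2}}\right) = 238112 + \left(3 + \sqrt{\left(\frac{4}{3} - 480\right)^{2} + 259081}\right) = 238112 + \left(3 + \sqrt{\left(- \frac{1436}{3}\right)^{2} + 259081}\right) = 238112 + \left(3 + \sqrt{\frac{2062096}{9} + 259081}\right) = 238112 + \left(3 + \sqrt{\frac{4393825}{9}}\right) = 238112 + \left(3 + \frac{5 \sqrt{175753}}{3}\right) = 238115 + \frac{5 \sqrt{175753}}{3}$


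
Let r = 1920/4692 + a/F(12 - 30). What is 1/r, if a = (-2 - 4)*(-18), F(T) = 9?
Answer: 391/4852 ≈ 0.080585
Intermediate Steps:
a = 108 (a = -6*(-18) = 108)
r = 4852/391 (r = 1920/4692 + 108/9 = 1920*(1/4692) + 108*(⅑) = 160/391 + 12 = 4852/391 ≈ 12.409)
1/r = 1/(4852/391) = 391/4852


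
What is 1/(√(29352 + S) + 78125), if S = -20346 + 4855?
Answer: 78125/6103501764 - √13861/6103501764 ≈ 1.2781e-5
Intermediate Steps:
S = -15491
1/(√(29352 + S) + 78125) = 1/(√(29352 - 15491) + 78125) = 1/(√13861 + 78125) = 1/(78125 + √13861)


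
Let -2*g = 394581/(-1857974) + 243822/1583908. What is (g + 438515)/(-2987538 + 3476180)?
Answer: 161311035913707605/179750617331473958 ≈ 0.89742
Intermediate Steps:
g = 10747816620/367857485299 (g = -(394581/(-1857974) + 243822/1583908)/2 = -(394581*(-1/1857974) + 243822*(1/1583908))/2 = -(-394581/1857974 + 121911/791954)/2 = -½*(-21495633240/367857485299) = 10747816620/367857485299 ≈ 0.029217)
(g + 438515)/(-2987538 + 3476180) = (10747816620/367857485299 + 438515)/(-2987538 + 3476180) = (161311035913707605/367857485299)/488642 = (161311035913707605/367857485299)*(1/488642) = 161311035913707605/179750617331473958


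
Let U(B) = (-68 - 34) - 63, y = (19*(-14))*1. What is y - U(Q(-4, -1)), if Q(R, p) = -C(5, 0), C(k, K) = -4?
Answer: -101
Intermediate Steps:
Q(R, p) = 4 (Q(R, p) = -1*(-4) = 4)
y = -266 (y = -266*1 = -266)
U(B) = -165 (U(B) = -102 - 63 = -165)
y - U(Q(-4, -1)) = -266 - 1*(-165) = -266 + 165 = -101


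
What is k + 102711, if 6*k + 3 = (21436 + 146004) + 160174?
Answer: 943877/6 ≈ 1.5731e+5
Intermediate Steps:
k = 327611/6 (k = -½ + ((21436 + 146004) + 160174)/6 = -½ + (167440 + 160174)/6 = -½ + (⅙)*327614 = -½ + 163807/3 = 327611/6 ≈ 54602.)
k + 102711 = 327611/6 + 102711 = 943877/6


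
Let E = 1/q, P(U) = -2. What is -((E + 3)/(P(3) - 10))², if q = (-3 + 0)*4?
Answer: -1225/20736 ≈ -0.059076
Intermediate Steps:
q = -12 (q = -3*4 = -12)
E = -1/12 (E = 1/(-12) = -1/12 ≈ -0.083333)
-((E + 3)/(P(3) - 10))² = -((-1/12 + 3)/(-2 - 10))² = -((35/12)/(-12))² = -((35/12)*(-1/12))² = -(-35/144)² = -1*1225/20736 = -1225/20736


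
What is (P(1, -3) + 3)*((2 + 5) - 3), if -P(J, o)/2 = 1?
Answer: 4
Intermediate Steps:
P(J, o) = -2 (P(J, o) = -2*1 = -2)
(P(1, -3) + 3)*((2 + 5) - 3) = (-2 + 3)*((2 + 5) - 3) = 1*(7 - 3) = 1*4 = 4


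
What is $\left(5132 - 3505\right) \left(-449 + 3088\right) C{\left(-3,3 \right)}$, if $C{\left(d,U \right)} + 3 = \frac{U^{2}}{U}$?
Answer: $0$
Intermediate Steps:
$C{\left(d,U \right)} = -3 + U$ ($C{\left(d,U \right)} = -3 + \frac{U^{2}}{U} = -3 + U$)
$\left(5132 - 3505\right) \left(-449 + 3088\right) C{\left(-3,3 \right)} = \left(5132 - 3505\right) \left(-449 + 3088\right) \left(-3 + 3\right) = 1627 \cdot 2639 \cdot 0 = 4293653 \cdot 0 = 0$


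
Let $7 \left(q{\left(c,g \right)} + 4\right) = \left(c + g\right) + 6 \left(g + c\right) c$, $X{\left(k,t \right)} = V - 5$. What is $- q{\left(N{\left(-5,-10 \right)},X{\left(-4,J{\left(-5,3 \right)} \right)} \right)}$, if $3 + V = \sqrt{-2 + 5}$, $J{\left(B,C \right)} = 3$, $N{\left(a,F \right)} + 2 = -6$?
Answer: $- \frac{724}{7} + \frac{47 \sqrt{3}}{7} \approx -91.799$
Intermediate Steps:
$N{\left(a,F \right)} = -8$ ($N{\left(a,F \right)} = -2 - 6 = -8$)
$V = -3 + \sqrt{3}$ ($V = -3 + \sqrt{-2 + 5} = -3 + \sqrt{3} \approx -1.268$)
$X{\left(k,t \right)} = -8 + \sqrt{3}$ ($X{\left(k,t \right)} = \left(-3 + \sqrt{3}\right) - 5 = -8 + \sqrt{3}$)
$q{\left(c,g \right)} = -4 + \frac{c}{7} + \frac{g}{7} + \frac{c \left(6 c + 6 g\right)}{7}$ ($q{\left(c,g \right)} = -4 + \frac{\left(c + g\right) + 6 \left(g + c\right) c}{7} = -4 + \frac{\left(c + g\right) + 6 \left(c + g\right) c}{7} = -4 + \frac{\left(c + g\right) + \left(6 c + 6 g\right) c}{7} = -4 + \frac{\left(c + g\right) + c \left(6 c + 6 g\right)}{7} = -4 + \frac{c + g + c \left(6 c + 6 g\right)}{7} = -4 + \left(\frac{c}{7} + \frac{g}{7} + \frac{c \left(6 c + 6 g\right)}{7}\right) = -4 + \frac{c}{7} + \frac{g}{7} + \frac{c \left(6 c + 6 g\right)}{7}$)
$- q{\left(N{\left(-5,-10 \right)},X{\left(-4,J{\left(-5,3 \right)} \right)} \right)} = - (-4 + \frac{1}{7} \left(-8\right) + \frac{-8 + \sqrt{3}}{7} + \frac{6 \left(-8\right)^{2}}{7} + \frac{6}{7} \left(-8\right) \left(-8 + \sqrt{3}\right)) = - (-4 - \frac{8}{7} - \left(\frac{8}{7} - \frac{\sqrt{3}}{7}\right) + \frac{6}{7} \cdot 64 + \left(\frac{384}{7} - \frac{48 \sqrt{3}}{7}\right)) = - (-4 - \frac{8}{7} - \left(\frac{8}{7} - \frac{\sqrt{3}}{7}\right) + \frac{384}{7} + \left(\frac{384}{7} - \frac{48 \sqrt{3}}{7}\right)) = - (\frac{724}{7} - \frac{47 \sqrt{3}}{7}) = - \frac{724}{7} + \frac{47 \sqrt{3}}{7}$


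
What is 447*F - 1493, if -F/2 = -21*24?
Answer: 449083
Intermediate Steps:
F = 1008 (F = -(-42)*24 = -2*(-504) = 1008)
447*F - 1493 = 447*1008 - 1493 = 450576 - 1493 = 449083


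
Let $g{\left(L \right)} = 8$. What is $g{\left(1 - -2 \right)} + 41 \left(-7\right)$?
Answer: $-279$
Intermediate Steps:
$g{\left(1 - -2 \right)} + 41 \left(-7\right) = 8 + 41 \left(-7\right) = 8 - 287 = -279$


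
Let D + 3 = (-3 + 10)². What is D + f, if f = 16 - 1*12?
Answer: 50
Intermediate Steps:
D = 46 (D = -3 + (-3 + 10)² = -3 + 7² = -3 + 49 = 46)
f = 4 (f = 16 - 12 = 4)
D + f = 46 + 4 = 50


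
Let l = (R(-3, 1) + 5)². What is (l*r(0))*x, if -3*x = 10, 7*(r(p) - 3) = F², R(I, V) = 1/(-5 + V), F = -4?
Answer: -66785/168 ≈ -397.53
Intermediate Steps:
r(p) = 37/7 (r(p) = 3 + (⅐)*(-4)² = 3 + (⅐)*16 = 3 + 16/7 = 37/7)
x = -10/3 (x = -⅓*10 = -10/3 ≈ -3.3333)
l = 361/16 (l = (1/(-5 + 1) + 5)² = (1/(-4) + 5)² = (-¼ + 5)² = (19/4)² = 361/16 ≈ 22.563)
(l*r(0))*x = ((361/16)*(37/7))*(-10/3) = (13357/112)*(-10/3) = -66785/168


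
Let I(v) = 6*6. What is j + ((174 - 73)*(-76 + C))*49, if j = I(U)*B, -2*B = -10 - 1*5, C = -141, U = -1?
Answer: -1073663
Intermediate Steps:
I(v) = 36
B = 15/2 (B = -(-10 - 1*5)/2 = -(-10 - 5)/2 = -½*(-15) = 15/2 ≈ 7.5000)
j = 270 (j = 36*(15/2) = 270)
j + ((174 - 73)*(-76 + C))*49 = 270 + ((174 - 73)*(-76 - 141))*49 = 270 + (101*(-217))*49 = 270 - 21917*49 = 270 - 1073933 = -1073663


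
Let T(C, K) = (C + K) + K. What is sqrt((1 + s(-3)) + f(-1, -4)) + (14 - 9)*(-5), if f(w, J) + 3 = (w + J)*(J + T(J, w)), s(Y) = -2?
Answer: -25 + sqrt(46) ≈ -18.218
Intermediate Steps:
T(C, K) = C + 2*K
f(w, J) = -3 + (J + w)*(2*J + 2*w) (f(w, J) = -3 + (w + J)*(J + (J + 2*w)) = -3 + (J + w)*(2*J + 2*w))
sqrt((1 + s(-3)) + f(-1, -4)) + (14 - 9)*(-5) = sqrt((1 - 2) + (-3 + 2*(-4)**2 + 2*(-1)**2 + 4*(-4)*(-1))) + (14 - 9)*(-5) = sqrt(-1 + (-3 + 2*16 + 2*1 + 16)) + 5*(-5) = sqrt(-1 + (-3 + 32 + 2 + 16)) - 25 = sqrt(-1 + 47) - 25 = sqrt(46) - 25 = -25 + sqrt(46)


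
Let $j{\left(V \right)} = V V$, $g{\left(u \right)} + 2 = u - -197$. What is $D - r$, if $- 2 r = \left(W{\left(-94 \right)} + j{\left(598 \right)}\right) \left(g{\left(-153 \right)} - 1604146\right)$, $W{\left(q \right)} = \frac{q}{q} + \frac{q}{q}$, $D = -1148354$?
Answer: $-286819755866$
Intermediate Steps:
$g{\left(u \right)} = 195 + u$ ($g{\left(u \right)} = -2 + \left(u - -197\right) = -2 + \left(u + 197\right) = -2 + \left(197 + u\right) = 195 + u$)
$W{\left(q \right)} = 2$ ($W{\left(q \right)} = 1 + 1 = 2$)
$j{\left(V \right)} = V^{2}$
$r = 286818607512$ ($r = - \frac{\left(2 + 598^{2}\right) \left(\left(195 - 153\right) - 1604146\right)}{2} = - \frac{\left(2 + 357604\right) \left(42 - 1604146\right)}{2} = - \frac{357606 \left(-1604104\right)}{2} = \left(- \frac{1}{2}\right) \left(-573637215024\right) = 286818607512$)
$D - r = -1148354 - 286818607512 = -286819755866$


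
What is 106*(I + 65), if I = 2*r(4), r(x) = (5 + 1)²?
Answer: 14522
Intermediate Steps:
r(x) = 36 (r(x) = 6² = 36)
I = 72 (I = 2*36 = 72)
106*(I + 65) = 106*(72 + 65) = 106*137 = 14522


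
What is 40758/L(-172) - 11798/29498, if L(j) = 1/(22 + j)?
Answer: -90170967199/14749 ≈ -6.1137e+6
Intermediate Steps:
40758/L(-172) - 11798/29498 = 40758/(1/(22 - 172)) - 11798/29498 = 40758/(1/(-150)) - 11798*1/29498 = 40758/(-1/150) - 5899/14749 = 40758*(-150) - 5899/14749 = -6113700 - 5899/14749 = -90170967199/14749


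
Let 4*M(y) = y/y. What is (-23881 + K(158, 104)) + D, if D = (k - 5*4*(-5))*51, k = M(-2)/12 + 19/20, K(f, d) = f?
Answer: -1485879/80 ≈ -18574.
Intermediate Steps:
M(y) = 1/4 (M(y) = (y/y)/4 = (1/4)*1 = 1/4)
k = 233/240 (k = (1/4)/12 + 19/20 = (1/4)*(1/12) + 19*(1/20) = 1/48 + 19/20 = 233/240 ≈ 0.97083)
D = 411961/80 (D = (233/240 - 5*4*(-5))*51 = (233/240 - 20*(-5))*51 = (233/240 + 100)*51 = (24233/240)*51 = 411961/80 ≈ 5149.5)
(-23881 + K(158, 104)) + D = (-23881 + 158) + 411961/80 = -23723 + 411961/80 = -1485879/80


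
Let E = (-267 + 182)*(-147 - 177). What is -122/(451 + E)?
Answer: -122/27991 ≈ -0.0043585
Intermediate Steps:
E = 27540 (E = -85*(-324) = 27540)
-122/(451 + E) = -122/(451 + 27540) = -122/27991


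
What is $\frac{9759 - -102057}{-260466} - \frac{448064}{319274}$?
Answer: $- \frac{12700448284}{6930001807} \approx -1.8327$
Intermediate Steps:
$\frac{9759 - -102057}{-260466} - \frac{448064}{319274} = \left(9759 + 102057\right) \left(- \frac{1}{260466}\right) - \frac{224032}{159637} = 111816 \left(- \frac{1}{260466}\right) - \frac{224032}{159637} = - \frac{18636}{43411} - \frac{224032}{159637} = - \frac{12700448284}{6930001807}$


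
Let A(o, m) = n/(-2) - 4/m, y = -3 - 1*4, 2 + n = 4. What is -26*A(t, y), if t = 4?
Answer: 78/7 ≈ 11.143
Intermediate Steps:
n = 2 (n = -2 + 4 = 2)
y = -7 (y = -3 - 4 = -7)
A(o, m) = -1 - 4/m (A(o, m) = 2/(-2) - 4/m = 2*(-½) - 4/m = -1 - 4/m)
-26*A(t, y) = -26*(-4 - 1*(-7))/(-7) = -(-26)*(-4 + 7)/7 = -(-26)*3/7 = -26*(-3/7) = 78/7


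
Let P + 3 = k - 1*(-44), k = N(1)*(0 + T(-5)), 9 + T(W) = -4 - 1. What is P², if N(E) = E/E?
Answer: 729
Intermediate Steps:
N(E) = 1
T(W) = -14 (T(W) = -9 + (-4 - 1) = -9 - 5 = -14)
k = -14 (k = 1*(0 - 14) = 1*(-14) = -14)
P = 27 (P = -3 + (-14 - 1*(-44)) = -3 + (-14 + 44) = -3 + 30 = 27)
P² = 27² = 729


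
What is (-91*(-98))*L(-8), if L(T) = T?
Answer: -71344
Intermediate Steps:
(-91*(-98))*L(-8) = -91*(-98)*(-8) = 8918*(-8) = -71344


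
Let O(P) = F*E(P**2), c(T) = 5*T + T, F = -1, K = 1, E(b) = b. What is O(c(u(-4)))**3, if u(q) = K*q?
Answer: -191102976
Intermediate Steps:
u(q) = q (u(q) = 1*q = q)
c(T) = 6*T
O(P) = -P**2
O(c(u(-4)))**3 = (-(6*(-4))**2)**3 = (-1*(-24)**2)**3 = (-1*576)**3 = (-576)**3 = -191102976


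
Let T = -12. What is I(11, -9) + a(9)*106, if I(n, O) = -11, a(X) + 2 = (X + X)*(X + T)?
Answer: -5947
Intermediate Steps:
a(X) = -2 + 2*X*(-12 + X) (a(X) = -2 + (X + X)*(X - 12) = -2 + (2*X)*(-12 + X) = -2 + 2*X*(-12 + X))
I(11, -9) + a(9)*106 = -11 + (-2 - 24*9 + 2*9²)*106 = -11 + (-2 - 216 + 2*81)*106 = -11 + (-2 - 216 + 162)*106 = -11 - 56*106 = -11 - 5936 = -5947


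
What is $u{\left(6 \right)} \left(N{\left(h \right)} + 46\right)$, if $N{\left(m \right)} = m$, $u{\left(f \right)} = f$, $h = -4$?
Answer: $252$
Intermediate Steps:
$u{\left(6 \right)} \left(N{\left(h \right)} + 46\right) = 6 \left(-4 + 46\right) = 6 \cdot 42 = 252$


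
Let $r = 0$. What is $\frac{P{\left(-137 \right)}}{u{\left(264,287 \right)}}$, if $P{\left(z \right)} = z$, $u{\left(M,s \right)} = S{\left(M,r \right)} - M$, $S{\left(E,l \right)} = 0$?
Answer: $\frac{137}{264} \approx 0.51894$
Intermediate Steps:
$u{\left(M,s \right)} = - M$ ($u{\left(M,s \right)} = 0 - M = - M$)
$\frac{P{\left(-137 \right)}}{u{\left(264,287 \right)}} = - \frac{137}{\left(-1\right) 264} = - \frac{137}{-264} = \left(-137\right) \left(- \frac{1}{264}\right) = \frac{137}{264}$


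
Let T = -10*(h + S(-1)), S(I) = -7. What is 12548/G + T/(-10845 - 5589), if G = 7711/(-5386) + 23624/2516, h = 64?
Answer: 38812519426661/24614020761 ≈ 1576.8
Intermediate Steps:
T = -570 (T = -10*(64 - 7) = -10*57 = -570)
G = 26959497/3387794 (G = 7711*(-1/5386) + 23624*(1/2516) = -7711/5386 + 5906/629 = 26959497/3387794 ≈ 7.9578)
12548/G + T/(-10845 - 5589) = 12548/(26959497/3387794) - 570/(-10845 - 5589) = 12548*(3387794/26959497) - 570/(-16434) = 42510039112/26959497 - 570*(-1/16434) = 42510039112/26959497 + 95/2739 = 38812519426661/24614020761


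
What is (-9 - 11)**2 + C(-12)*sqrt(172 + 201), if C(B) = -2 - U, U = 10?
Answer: 400 - 12*sqrt(373) ≈ 168.24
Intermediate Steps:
C(B) = -12 (C(B) = -2 - 1*10 = -2 - 10 = -12)
(-9 - 11)**2 + C(-12)*sqrt(172 + 201) = (-9 - 11)**2 - 12*sqrt(172 + 201) = (-20)**2 - 12*sqrt(373) = 400 - 12*sqrt(373)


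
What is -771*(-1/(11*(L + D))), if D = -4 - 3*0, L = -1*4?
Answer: -771/88 ≈ -8.7614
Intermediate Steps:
L = -4
D = -4 (D = -4 + 0 = -4)
-771*(-1/(11*(L + D))) = -771*(-1/(11*(-4 - 4))) = -771/((-11*(-8))) = -771/88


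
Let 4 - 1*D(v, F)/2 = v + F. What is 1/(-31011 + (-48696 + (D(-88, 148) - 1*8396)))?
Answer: -1/88215 ≈ -1.1336e-5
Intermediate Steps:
D(v, F) = 8 - 2*F - 2*v (D(v, F) = 8 - 2*(v + F) = 8 - 2*(F + v) = 8 + (-2*F - 2*v) = 8 - 2*F - 2*v)
1/(-31011 + (-48696 + (D(-88, 148) - 1*8396))) = 1/(-31011 + (-48696 + ((8 - 2*148 - 2*(-88)) - 1*8396))) = 1/(-31011 + (-48696 + ((8 - 296 + 176) - 8396))) = 1/(-31011 + (-48696 + (-112 - 8396))) = 1/(-31011 + (-48696 - 8508)) = 1/(-31011 - 57204) = 1/(-88215) = -1/88215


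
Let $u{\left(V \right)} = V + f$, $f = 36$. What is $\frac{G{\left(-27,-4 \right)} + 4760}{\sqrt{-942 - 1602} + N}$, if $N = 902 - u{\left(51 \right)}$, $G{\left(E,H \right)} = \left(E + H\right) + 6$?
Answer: $\frac{3859025}{666769} - \frac{18940 i \sqrt{159}}{666769} \approx 5.7877 - 0.35818 i$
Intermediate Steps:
$u{\left(V \right)} = 36 + V$ ($u{\left(V \right)} = V + 36 = 36 + V$)
$G{\left(E,H \right)} = 6 + E + H$
$N = 815$ ($N = 902 - \left(36 + 51\right) = 902 - 87 = 815$)
$\frac{G{\left(-27,-4 \right)} + 4760}{\sqrt{-942 - 1602} + N} = \frac{\left(6 - 27 - 4\right) + 4760}{\sqrt{-942 - 1602} + 815} = \frac{-25 + 4760}{\sqrt{-2544} + 815} = \frac{4735}{4 i \sqrt{159} + 815} = \frac{4735}{815 + 4 i \sqrt{159}}$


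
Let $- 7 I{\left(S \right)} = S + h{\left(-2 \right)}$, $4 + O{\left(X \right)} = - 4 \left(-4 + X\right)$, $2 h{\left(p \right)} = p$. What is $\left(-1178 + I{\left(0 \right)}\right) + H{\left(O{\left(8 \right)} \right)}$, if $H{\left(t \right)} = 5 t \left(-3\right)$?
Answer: $- \frac{6145}{7} \approx -877.86$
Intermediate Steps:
$h{\left(p \right)} = \frac{p}{2}$
$O{\left(X \right)} = 12 - 4 X$ ($O{\left(X \right)} = -4 - 4 \left(-4 + X\right) = -4 - \left(-16 + 4 X\right) = 12 - 4 X$)
$H{\left(t \right)} = - 15 t$
$I{\left(S \right)} = \frac{1}{7} - \frac{S}{7}$ ($I{\left(S \right)} = - \frac{S + \frac{1}{2} \left(-2\right)}{7} = - \frac{S - 1}{7} = - \frac{-1 + S}{7} = \frac{1}{7} - \frac{S}{7}$)
$\left(-1178 + I{\left(0 \right)}\right) + H{\left(O{\left(8 \right)} \right)} = \left(-1178 + \left(\frac{1}{7} - 0\right)\right) - 15 \left(12 - 32\right) = \left(-1178 + \left(\frac{1}{7} + 0\right)\right) - 15 \left(12 - 32\right) = \left(-1178 + \frac{1}{7}\right) - -300 = - \frac{8245}{7} + 300 = - \frac{6145}{7}$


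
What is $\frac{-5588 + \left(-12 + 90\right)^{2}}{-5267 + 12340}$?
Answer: $\frac{496}{7073} \approx 0.070126$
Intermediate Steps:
$\frac{-5588 + \left(-12 + 90\right)^{2}}{-5267 + 12340} = \frac{-5588 + 78^{2}}{7073} = \left(-5588 + 6084\right) \frac{1}{7073} = 496 \cdot \frac{1}{7073} = \frac{496}{7073}$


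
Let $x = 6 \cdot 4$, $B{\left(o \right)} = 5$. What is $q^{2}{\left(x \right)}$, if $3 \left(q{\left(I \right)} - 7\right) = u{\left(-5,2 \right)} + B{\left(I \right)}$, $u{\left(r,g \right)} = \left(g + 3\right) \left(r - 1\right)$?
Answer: $\frac{16}{9} \approx 1.7778$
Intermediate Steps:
$u{\left(r,g \right)} = \left(-1 + r\right) \left(3 + g\right)$ ($u{\left(r,g \right)} = \left(3 + g\right) \left(-1 + r\right) = \left(-1 + r\right) \left(3 + g\right)$)
$x = 24$
$q{\left(I \right)} = - \frac{4}{3}$ ($q{\left(I \right)} = 7 + \frac{\left(-3 - 2 + 3 \left(-5\right) + 2 \left(-5\right)\right) + 5}{3} = 7 + \frac{\left(-3 - 2 - 15 - 10\right) + 5}{3} = 7 + \frac{-30 + 5}{3} = 7 + \frac{1}{3} \left(-25\right) = 7 - \frac{25}{3} = - \frac{4}{3}$)
$q^{2}{\left(x \right)} = \left(- \frac{4}{3}\right)^{2} = \frac{16}{9}$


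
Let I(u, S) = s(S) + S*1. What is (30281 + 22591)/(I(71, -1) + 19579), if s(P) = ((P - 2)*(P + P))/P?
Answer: 4406/1631 ≈ 2.7014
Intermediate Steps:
s(P) = -4 + 2*P (s(P) = ((-2 + P)*(2*P))/P = (2*P*(-2 + P))/P = -4 + 2*P)
I(u, S) = -4 + 3*S (I(u, S) = (-4 + 2*S) + S*1 = (-4 + 2*S) + S = -4 + 3*S)
(30281 + 22591)/(I(71, -1) + 19579) = (30281 + 22591)/((-4 + 3*(-1)) + 19579) = 52872/((-4 - 3) + 19579) = 52872/(-7 + 19579) = 52872/19572 = 52872*(1/19572) = 4406/1631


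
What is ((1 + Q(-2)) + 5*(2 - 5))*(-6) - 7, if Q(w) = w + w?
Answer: 101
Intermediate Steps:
Q(w) = 2*w
((1 + Q(-2)) + 5*(2 - 5))*(-6) - 7 = ((1 + 2*(-2)) + 5*(2 - 5))*(-6) - 7 = ((1 - 4) + 5*(-3))*(-6) - 7 = (-3 - 15)*(-6) - 7 = -18*(-6) - 7 = 108 - 7 = 101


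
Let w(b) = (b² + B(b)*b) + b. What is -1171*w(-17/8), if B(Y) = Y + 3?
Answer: -19907/32 ≈ -622.09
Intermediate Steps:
B(Y) = 3 + Y
w(b) = b + b² + b*(3 + b) (w(b) = (b² + (3 + b)*b) + b = (b² + b*(3 + b)) + b = b + b² + b*(3 + b))
-1171*w(-17/8) = -2342*(-17/8)*(2 - 17/8) = -2342*(-17*⅛)*(2 - 17*⅛) = -2342*(-17)*(2 - 17/8)/8 = -2342*(-17)*(-1)/(8*8) = -1171*17/32 = -19907/32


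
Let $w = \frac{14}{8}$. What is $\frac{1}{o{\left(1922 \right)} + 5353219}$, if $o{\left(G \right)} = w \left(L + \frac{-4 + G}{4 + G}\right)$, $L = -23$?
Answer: $\frac{1926}{10310225629} \approx 1.868 \cdot 10^{-7}$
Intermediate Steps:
$w = \frac{7}{4}$ ($w = 14 \cdot \frac{1}{8} = \frac{7}{4} \approx 1.75$)
$o{\left(G \right)} = - \frac{161}{4} + \frac{7 \left(-4 + G\right)}{4 \left(4 + G\right)}$ ($o{\left(G \right)} = \frac{7 \left(-23 + \frac{-4 + G}{4 + G}\right)}{4} = - \frac{161}{4} + \frac{7 \left(-4 + G\right)}{4 \left(4 + G\right)}$)
$\frac{1}{o{\left(1922 \right)} + 5353219} = \frac{1}{\frac{7 \left(-48 - 21142\right)}{2 \left(4 + 1922\right)} + 5353219} = \frac{1}{\frac{7 \left(-48 - 21142\right)}{2 \cdot 1926} + 5353219} = \frac{1}{\frac{7}{2} \cdot \frac{1}{1926} \left(-21190\right) + 5353219} = \frac{1}{- \frac{74165}{1926} + 5353219} = \frac{1}{\frac{10310225629}{1926}} = \frac{1926}{10310225629}$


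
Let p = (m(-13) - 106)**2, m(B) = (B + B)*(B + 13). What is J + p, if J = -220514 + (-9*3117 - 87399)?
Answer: -324730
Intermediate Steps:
m(B) = 2*B*(13 + B) (m(B) = (2*B)*(13 + B) = 2*B*(13 + B))
J = -335966 (J = -220514 + (-28053 - 87399) = -220514 - 115452 = -335966)
p = 11236 (p = (2*(-13)*(13 - 13) - 106)**2 = (2*(-13)*0 - 106)**2 = (0 - 106)**2 = (-106)**2 = 11236)
J + p = -335966 + 11236 = -324730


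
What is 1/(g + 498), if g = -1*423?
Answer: 1/75 ≈ 0.013333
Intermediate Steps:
g = -423
1/(g + 498) = 1/(-423 + 498) = 1/75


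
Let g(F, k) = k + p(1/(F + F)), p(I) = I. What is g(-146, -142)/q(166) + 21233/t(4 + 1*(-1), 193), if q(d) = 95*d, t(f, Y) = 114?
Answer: 514578109/2762904 ≈ 186.25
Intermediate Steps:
g(F, k) = k + 1/(2*F) (g(F, k) = k + 1/(F + F) = k + 1/(2*F))
g(-146, -142)/q(166) + 21233/t(4 + 1*(-1), 193) = (-142 + (1/2)/(-146))/((95*166)) + 21233/114 = (-142 + (1/2)*(-1/146))/15770 + 21233*(1/114) = (-142 - 1/292)*(1/15770) + 21233/114 = -41465/292*1/15770 + 21233/114 = -8293/920968 + 21233/114 = 514578109/2762904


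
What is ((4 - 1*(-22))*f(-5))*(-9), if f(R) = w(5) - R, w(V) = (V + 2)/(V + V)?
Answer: -6669/5 ≈ -1333.8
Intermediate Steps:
w(V) = (2 + V)/(2*V) (w(V) = (2 + V)/((2*V)) = (2 + V)*(1/(2*V)) = (2 + V)/(2*V))
f(R) = 7/10 - R (f(R) = (½)*(2 + 5)/5 - R = (½)*(⅕)*7 - R = 7/10 - R)
((4 - 1*(-22))*f(-5))*(-9) = ((4 - 1*(-22))*(7/10 - 1*(-5)))*(-9) = ((4 + 22)*(7/10 + 5))*(-9) = (26*(57/10))*(-9) = (741/5)*(-9) = -6669/5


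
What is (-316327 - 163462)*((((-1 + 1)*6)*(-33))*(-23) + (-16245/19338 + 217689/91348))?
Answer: -217961875216293/294414604 ≈ -7.4032e+5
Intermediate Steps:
(-316327 - 163462)*((((-1 + 1)*6)*(-33))*(-23) + (-16245/19338 + 217689/91348)) = -479789*(((0*6)*(-33))*(-23) + (-16245*1/19338 + 217689*(1/91348))) = -479789*((0*(-33))*(-23) + (-5415/6446 + 217689/91348)) = -479789*(0*(-23) + 454286937/294414604) = -479789*(0 + 454286937/294414604) = -479789*454286937/294414604 = -217961875216293/294414604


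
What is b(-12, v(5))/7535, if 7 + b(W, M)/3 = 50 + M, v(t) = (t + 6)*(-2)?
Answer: 63/7535 ≈ 0.0083610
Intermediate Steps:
v(t) = -12 - 2*t (v(t) = (6 + t)*(-2) = -12 - 2*t)
b(W, M) = 129 + 3*M (b(W, M) = -21 + 3*(50 + M) = -21 + (150 + 3*M) = 129 + 3*M)
b(-12, v(5))/7535 = (129 + 3*(-12 - 2*5))/7535 = (129 + 3*(-12 - 10))*(1/7535) = (129 + 3*(-22))*(1/7535) = (129 - 66)*(1/7535) = 63*(1/7535) = 63/7535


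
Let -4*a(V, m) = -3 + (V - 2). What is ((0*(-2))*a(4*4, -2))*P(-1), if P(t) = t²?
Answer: 0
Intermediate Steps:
a(V, m) = 5/4 - V/4 (a(V, m) = -(-3 + (V - 2))/4 = -(-3 + (-2 + V))/4 = -(-5 + V)/4 = 5/4 - V/4)
((0*(-2))*a(4*4, -2))*P(-1) = ((0*(-2))*(5/4 - 4))*(-1)² = (0*(5/4 - ¼*16))*1 = (0*(5/4 - 4))*1 = (0*(-11/4))*1 = 0*1 = 0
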